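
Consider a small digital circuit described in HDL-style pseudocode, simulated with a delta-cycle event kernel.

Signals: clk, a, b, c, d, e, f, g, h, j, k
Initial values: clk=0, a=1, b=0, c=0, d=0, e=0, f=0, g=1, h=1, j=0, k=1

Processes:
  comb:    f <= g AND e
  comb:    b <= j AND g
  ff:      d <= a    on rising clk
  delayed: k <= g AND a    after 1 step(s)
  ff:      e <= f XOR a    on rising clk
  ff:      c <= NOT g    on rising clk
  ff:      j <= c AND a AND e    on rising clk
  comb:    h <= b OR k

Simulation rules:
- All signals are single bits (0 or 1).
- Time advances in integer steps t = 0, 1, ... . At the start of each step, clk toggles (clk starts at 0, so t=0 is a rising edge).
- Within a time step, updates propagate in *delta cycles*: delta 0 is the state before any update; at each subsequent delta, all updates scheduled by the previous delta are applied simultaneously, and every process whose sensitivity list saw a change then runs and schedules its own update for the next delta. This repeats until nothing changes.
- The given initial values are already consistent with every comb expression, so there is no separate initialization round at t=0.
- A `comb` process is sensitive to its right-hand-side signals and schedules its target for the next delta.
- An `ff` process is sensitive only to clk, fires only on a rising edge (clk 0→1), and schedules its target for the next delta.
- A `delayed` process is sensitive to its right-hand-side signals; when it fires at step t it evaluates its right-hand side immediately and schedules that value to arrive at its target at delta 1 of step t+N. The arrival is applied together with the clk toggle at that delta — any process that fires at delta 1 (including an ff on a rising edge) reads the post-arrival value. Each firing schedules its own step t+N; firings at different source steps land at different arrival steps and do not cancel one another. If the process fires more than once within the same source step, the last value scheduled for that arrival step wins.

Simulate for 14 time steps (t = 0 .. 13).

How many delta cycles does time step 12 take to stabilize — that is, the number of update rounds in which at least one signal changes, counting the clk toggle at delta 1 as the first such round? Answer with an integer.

3

t=0 Δ0: h=1 d=0 a=1 e=0 b=0 j=0 g=1 clk=0 f=0 k=1 c=0
  Δ1: clk:0→1
  Δ2: d:0→1, e:0→1
  Δ3: f:0→1
  (3Δ to stable)
t=1 Δ0: h=1 d=1 a=1 e=1 b=0 j=0 g=1 clk=1 f=1 k=1 c=0
  Δ1: clk:1→0
  (1Δ to stable)
t=2 Δ0: h=1 d=1 a=1 e=1 b=0 j=0 g=1 clk=0 f=1 k=1 c=0
  Δ1: clk:0→1
  Δ2: e:1→0
  Δ3: f:1→0
  (3Δ to stable)
t=3 Δ0: h=1 d=1 a=1 e=0 b=0 j=0 g=1 clk=1 f=0 k=1 c=0
  Δ1: clk:1→0
  (1Δ to stable)
t=4 Δ0: h=1 d=1 a=1 e=0 b=0 j=0 g=1 clk=0 f=0 k=1 c=0
  Δ1: clk:0→1
  Δ2: e:0→1
  Δ3: f:0→1
  (3Δ to stable)
t=5 Δ0: h=1 d=1 a=1 e=1 b=0 j=0 g=1 clk=1 f=1 k=1 c=0
  Δ1: clk:1→0
  (1Δ to stable)
t=6 Δ0: h=1 d=1 a=1 e=1 b=0 j=0 g=1 clk=0 f=1 k=1 c=0
  Δ1: clk:0→1
  Δ2: e:1→0
  Δ3: f:1→0
  (3Δ to stable)
t=7 Δ0: h=1 d=1 a=1 e=0 b=0 j=0 g=1 clk=1 f=0 k=1 c=0
  Δ1: clk:1→0
  (1Δ to stable)
t=8 Δ0: h=1 d=1 a=1 e=0 b=0 j=0 g=1 clk=0 f=0 k=1 c=0
  Δ1: clk:0→1
  Δ2: e:0→1
  Δ3: f:0→1
  (3Δ to stable)
t=9 Δ0: h=1 d=1 a=1 e=1 b=0 j=0 g=1 clk=1 f=1 k=1 c=0
  Δ1: clk:1→0
  (1Δ to stable)
t=10 Δ0: h=1 d=1 a=1 e=1 b=0 j=0 g=1 clk=0 f=1 k=1 c=0
  Δ1: clk:0→1
  Δ2: e:1→0
  Δ3: f:1→0
  (3Δ to stable)
t=11 Δ0: h=1 d=1 a=1 e=0 b=0 j=0 g=1 clk=1 f=0 k=1 c=0
  Δ1: clk:1→0
  (1Δ to stable)
t=12 Δ0: h=1 d=1 a=1 e=0 b=0 j=0 g=1 clk=0 f=0 k=1 c=0
  Δ1: clk:0→1
  Δ2: e:0→1
  Δ3: f:0→1
  (3Δ to stable)
t=13 Δ0: h=1 d=1 a=1 e=1 b=0 j=0 g=1 clk=1 f=1 k=1 c=0
  Δ1: clk:1→0
  (1Δ to stable)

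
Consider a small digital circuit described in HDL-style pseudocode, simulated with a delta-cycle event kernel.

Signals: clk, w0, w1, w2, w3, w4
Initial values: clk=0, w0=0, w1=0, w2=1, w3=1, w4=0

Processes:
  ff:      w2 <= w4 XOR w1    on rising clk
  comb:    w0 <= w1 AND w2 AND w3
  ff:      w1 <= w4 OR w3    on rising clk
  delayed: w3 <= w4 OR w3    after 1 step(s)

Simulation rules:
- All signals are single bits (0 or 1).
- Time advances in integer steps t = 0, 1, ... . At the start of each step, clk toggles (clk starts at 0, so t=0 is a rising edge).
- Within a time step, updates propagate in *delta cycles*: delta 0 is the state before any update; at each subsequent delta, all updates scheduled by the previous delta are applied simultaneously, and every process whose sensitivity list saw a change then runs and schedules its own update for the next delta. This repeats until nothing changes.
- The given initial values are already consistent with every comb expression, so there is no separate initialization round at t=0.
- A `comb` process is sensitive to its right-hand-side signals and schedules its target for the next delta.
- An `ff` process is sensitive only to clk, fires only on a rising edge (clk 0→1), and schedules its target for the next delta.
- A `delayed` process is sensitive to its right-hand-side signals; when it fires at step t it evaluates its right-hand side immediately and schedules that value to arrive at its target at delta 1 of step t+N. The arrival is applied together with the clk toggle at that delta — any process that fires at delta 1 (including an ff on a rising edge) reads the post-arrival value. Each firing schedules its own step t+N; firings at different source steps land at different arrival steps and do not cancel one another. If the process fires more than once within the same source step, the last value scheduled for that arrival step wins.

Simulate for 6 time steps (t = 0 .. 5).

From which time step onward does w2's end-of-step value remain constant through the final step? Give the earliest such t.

2

t0.Δ0 w4=0 clk=0 w3=1 w0=0 w2=1 w1=0
t0.Δ1 w4=0 clk=1 w3=1 w0=0 w2=1 w1=0
t0.Δ2 w4=0 clk=1 w3=1 w0=0 w2=0 w1=1
t1.Δ0 w4=0 clk=1 w3=1 w0=0 w2=0 w1=1
t1.Δ1 w4=0 clk=0 w3=1 w0=0 w2=0 w1=1
t2.Δ0 w4=0 clk=0 w3=1 w0=0 w2=0 w1=1
t2.Δ1 w4=0 clk=1 w3=1 w0=0 w2=0 w1=1
t2.Δ2 w4=0 clk=1 w3=1 w0=0 w2=1 w1=1
t2.Δ3 w4=0 clk=1 w3=1 w0=1 w2=1 w1=1
t3.Δ0 w4=0 clk=1 w3=1 w0=1 w2=1 w1=1
t3.Δ1 w4=0 clk=0 w3=1 w0=1 w2=1 w1=1
t4.Δ0 w4=0 clk=0 w3=1 w0=1 w2=1 w1=1
t4.Δ1 w4=0 clk=1 w3=1 w0=1 w2=1 w1=1
t5.Δ0 w4=0 clk=1 w3=1 w0=1 w2=1 w1=1
t5.Δ1 w4=0 clk=0 w3=1 w0=1 w2=1 w1=1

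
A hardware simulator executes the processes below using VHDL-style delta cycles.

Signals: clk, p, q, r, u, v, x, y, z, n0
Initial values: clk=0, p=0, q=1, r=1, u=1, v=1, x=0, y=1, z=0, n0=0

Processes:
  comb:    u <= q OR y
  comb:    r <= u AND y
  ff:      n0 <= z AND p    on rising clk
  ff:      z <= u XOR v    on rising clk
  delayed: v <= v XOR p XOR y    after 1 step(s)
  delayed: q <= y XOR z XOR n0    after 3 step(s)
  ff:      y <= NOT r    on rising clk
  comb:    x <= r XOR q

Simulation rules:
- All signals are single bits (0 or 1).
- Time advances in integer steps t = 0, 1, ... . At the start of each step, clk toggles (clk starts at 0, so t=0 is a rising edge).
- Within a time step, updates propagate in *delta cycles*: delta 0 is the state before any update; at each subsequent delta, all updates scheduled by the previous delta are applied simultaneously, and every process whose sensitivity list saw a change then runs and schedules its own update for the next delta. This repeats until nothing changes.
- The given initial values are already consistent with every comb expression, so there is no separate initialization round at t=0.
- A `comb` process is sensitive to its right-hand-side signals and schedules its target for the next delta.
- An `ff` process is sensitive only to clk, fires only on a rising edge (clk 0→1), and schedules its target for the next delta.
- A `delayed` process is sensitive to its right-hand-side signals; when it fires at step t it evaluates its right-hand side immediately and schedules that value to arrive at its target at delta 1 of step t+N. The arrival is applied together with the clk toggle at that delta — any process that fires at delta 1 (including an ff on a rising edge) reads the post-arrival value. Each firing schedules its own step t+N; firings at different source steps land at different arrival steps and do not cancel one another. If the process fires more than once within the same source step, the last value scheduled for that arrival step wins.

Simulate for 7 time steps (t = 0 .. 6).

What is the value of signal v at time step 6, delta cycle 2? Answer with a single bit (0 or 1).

1

t=0 Δ0: p=0 n0=0 u=1 r=1 y=1 v=1 clk=0 q=1 x=0 z=0
  Δ1: clk:0→1
  Δ2: y:1→0
  Δ3: r:1→0
  Δ4: x:0→1
  (4Δ to stable)
t=1 Δ0: p=0 n0=0 u=1 r=0 y=0 v=1 clk=1 q=1 x=1 z=0
  Δ1: clk:1→0
  (1Δ to stable)
t=2 Δ0: p=0 n0=0 u=1 r=0 y=0 v=1 clk=0 q=1 x=1 z=0
  Δ1: clk:0→1
  Δ2: y:0→1
  Δ3: r:0→1
  Δ4: x:1→0
  (4Δ to stable)
t=3 Δ0: p=0 n0=0 u=1 r=1 y=1 v=1 clk=1 q=1 x=0 z=0
  Δ1: v:1→0, clk:1→0, q:1→0
  Δ2: x:0→1
  (2Δ to stable)
t=4 Δ0: p=0 n0=0 u=1 r=1 y=1 v=0 clk=0 q=0 x=1 z=0
  Δ1: v:0→1, clk:0→1
  Δ2: y:1→0
  Δ3: u:1→0, r:1→0
  Δ4: x:1→0
  (4Δ to stable)
t=5 Δ0: p=0 n0=0 u=0 r=0 y=0 v=1 clk=1 q=0 x=0 z=0
  Δ1: clk:1→0, q:0→1
  Δ2: u:0→1, x:0→1
  (2Δ to stable)
t=6 Δ0: p=0 n0=0 u=1 r=0 y=0 v=1 clk=0 q=1 x=1 z=0
  Δ1: clk:0→1
  Δ2: y:0→1
  Δ3: r:0→1
  Δ4: x:1→0
  (4Δ to stable)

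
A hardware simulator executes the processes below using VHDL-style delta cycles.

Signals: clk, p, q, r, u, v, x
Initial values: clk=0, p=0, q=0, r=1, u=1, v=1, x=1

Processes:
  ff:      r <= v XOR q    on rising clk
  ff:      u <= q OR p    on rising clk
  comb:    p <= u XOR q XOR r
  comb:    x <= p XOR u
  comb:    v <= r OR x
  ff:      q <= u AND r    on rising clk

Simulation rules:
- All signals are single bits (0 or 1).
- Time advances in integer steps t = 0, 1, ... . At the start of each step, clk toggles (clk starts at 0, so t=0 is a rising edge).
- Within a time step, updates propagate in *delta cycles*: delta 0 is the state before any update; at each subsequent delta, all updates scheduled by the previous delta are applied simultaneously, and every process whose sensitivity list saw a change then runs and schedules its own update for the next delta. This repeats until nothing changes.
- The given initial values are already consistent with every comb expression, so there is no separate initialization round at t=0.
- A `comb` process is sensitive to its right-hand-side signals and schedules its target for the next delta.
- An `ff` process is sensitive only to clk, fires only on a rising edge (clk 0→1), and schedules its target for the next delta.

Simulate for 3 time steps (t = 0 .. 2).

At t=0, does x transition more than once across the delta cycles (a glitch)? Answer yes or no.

no

t=0 Δ0: p=0 q=0 x=1 clk=0 v=1 r=1 u=1
  Δ1: clk:0→1
  Δ2: q:0→1, u:1→0
  Δ3: x:1→0
  (3Δ to stable)
t=1 Δ0: p=0 q=1 x=0 clk=1 v=1 r=1 u=0
  Δ1: clk:1→0
  (1Δ to stable)
t=2 Δ0: p=0 q=1 x=0 clk=0 v=1 r=1 u=0
  Δ1: clk:0→1
  Δ2: q:1→0, r:1→0, u:0→1
  Δ3: p:0→1, x:0→1, v:1→0
  Δ4: x:1→0, v:0→1
  Δ5: v:1→0
  (5Δ to stable)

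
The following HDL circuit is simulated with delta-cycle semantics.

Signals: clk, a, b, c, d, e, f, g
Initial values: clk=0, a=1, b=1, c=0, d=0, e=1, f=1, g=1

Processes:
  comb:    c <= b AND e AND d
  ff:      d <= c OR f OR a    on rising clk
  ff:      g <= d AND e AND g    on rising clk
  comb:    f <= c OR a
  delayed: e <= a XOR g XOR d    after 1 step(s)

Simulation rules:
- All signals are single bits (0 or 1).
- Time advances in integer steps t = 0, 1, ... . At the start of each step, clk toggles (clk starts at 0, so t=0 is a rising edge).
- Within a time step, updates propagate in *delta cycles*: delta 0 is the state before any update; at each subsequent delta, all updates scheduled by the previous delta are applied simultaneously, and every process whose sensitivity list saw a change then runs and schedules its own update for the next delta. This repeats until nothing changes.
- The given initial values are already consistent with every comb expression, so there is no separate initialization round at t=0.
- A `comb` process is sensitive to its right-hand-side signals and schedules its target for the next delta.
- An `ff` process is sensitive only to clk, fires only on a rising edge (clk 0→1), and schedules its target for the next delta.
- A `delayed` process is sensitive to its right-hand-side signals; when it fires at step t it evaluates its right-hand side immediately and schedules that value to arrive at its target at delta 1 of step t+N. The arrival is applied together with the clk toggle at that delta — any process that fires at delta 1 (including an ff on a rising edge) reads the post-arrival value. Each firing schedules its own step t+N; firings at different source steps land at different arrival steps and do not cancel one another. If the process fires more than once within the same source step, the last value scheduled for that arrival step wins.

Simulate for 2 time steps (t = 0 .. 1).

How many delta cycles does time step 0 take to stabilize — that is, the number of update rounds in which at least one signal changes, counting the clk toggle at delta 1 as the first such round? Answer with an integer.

3

t0.Δ0 c=0 d=0 e=1 g=1 b=1 f=1 clk=0 a=1
t0.Δ1 c=0 d=0 e=1 g=1 b=1 f=1 clk=1 a=1
t0.Δ2 c=0 d=1 e=1 g=0 b=1 f=1 clk=1 a=1
t0.Δ3 c=1 d=1 e=1 g=0 b=1 f=1 clk=1 a=1
t1.Δ0 c=1 d=1 e=1 g=0 b=1 f=1 clk=1 a=1
t1.Δ1 c=1 d=1 e=0 g=0 b=1 f=1 clk=0 a=1
t1.Δ2 c=0 d=1 e=0 g=0 b=1 f=1 clk=0 a=1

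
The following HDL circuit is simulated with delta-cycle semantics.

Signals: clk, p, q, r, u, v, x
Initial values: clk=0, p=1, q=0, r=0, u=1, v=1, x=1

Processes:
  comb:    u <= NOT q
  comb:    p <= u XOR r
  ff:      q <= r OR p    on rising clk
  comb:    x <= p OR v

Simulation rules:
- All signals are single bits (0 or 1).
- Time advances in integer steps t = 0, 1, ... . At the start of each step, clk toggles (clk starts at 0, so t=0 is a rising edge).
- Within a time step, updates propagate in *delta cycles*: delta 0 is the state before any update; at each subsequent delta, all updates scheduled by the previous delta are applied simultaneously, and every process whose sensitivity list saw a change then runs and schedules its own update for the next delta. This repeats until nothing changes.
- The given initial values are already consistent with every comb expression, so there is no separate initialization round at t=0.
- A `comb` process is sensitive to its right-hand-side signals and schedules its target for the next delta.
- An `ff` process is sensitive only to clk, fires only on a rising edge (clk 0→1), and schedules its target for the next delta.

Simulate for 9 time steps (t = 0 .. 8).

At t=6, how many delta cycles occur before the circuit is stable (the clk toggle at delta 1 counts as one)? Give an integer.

4

t0.Δ0 q=0 r=0 v=1 x=1 u=1 clk=0 p=1
t0.Δ1 q=0 r=0 v=1 x=1 u=1 clk=1 p=1
t0.Δ2 q=1 r=0 v=1 x=1 u=1 clk=1 p=1
t0.Δ3 q=1 r=0 v=1 x=1 u=0 clk=1 p=1
t0.Δ4 q=1 r=0 v=1 x=1 u=0 clk=1 p=0
t1.Δ0 q=1 r=0 v=1 x=1 u=0 clk=1 p=0
t1.Δ1 q=1 r=0 v=1 x=1 u=0 clk=0 p=0
t2.Δ0 q=1 r=0 v=1 x=1 u=0 clk=0 p=0
t2.Δ1 q=1 r=0 v=1 x=1 u=0 clk=1 p=0
t2.Δ2 q=0 r=0 v=1 x=1 u=0 clk=1 p=0
t2.Δ3 q=0 r=0 v=1 x=1 u=1 clk=1 p=0
t2.Δ4 q=0 r=0 v=1 x=1 u=1 clk=1 p=1
t3.Δ0 q=0 r=0 v=1 x=1 u=1 clk=1 p=1
t3.Δ1 q=0 r=0 v=1 x=1 u=1 clk=0 p=1
t4.Δ0 q=0 r=0 v=1 x=1 u=1 clk=0 p=1
t4.Δ1 q=0 r=0 v=1 x=1 u=1 clk=1 p=1
t4.Δ2 q=1 r=0 v=1 x=1 u=1 clk=1 p=1
t4.Δ3 q=1 r=0 v=1 x=1 u=0 clk=1 p=1
t4.Δ4 q=1 r=0 v=1 x=1 u=0 clk=1 p=0
t5.Δ0 q=1 r=0 v=1 x=1 u=0 clk=1 p=0
t5.Δ1 q=1 r=0 v=1 x=1 u=0 clk=0 p=0
t6.Δ0 q=1 r=0 v=1 x=1 u=0 clk=0 p=0
t6.Δ1 q=1 r=0 v=1 x=1 u=0 clk=1 p=0
t6.Δ2 q=0 r=0 v=1 x=1 u=0 clk=1 p=0
t6.Δ3 q=0 r=0 v=1 x=1 u=1 clk=1 p=0
t6.Δ4 q=0 r=0 v=1 x=1 u=1 clk=1 p=1
t7.Δ0 q=0 r=0 v=1 x=1 u=1 clk=1 p=1
t7.Δ1 q=0 r=0 v=1 x=1 u=1 clk=0 p=1
t8.Δ0 q=0 r=0 v=1 x=1 u=1 clk=0 p=1
t8.Δ1 q=0 r=0 v=1 x=1 u=1 clk=1 p=1
t8.Δ2 q=1 r=0 v=1 x=1 u=1 clk=1 p=1
t8.Δ3 q=1 r=0 v=1 x=1 u=0 clk=1 p=1
t8.Δ4 q=1 r=0 v=1 x=1 u=0 clk=1 p=0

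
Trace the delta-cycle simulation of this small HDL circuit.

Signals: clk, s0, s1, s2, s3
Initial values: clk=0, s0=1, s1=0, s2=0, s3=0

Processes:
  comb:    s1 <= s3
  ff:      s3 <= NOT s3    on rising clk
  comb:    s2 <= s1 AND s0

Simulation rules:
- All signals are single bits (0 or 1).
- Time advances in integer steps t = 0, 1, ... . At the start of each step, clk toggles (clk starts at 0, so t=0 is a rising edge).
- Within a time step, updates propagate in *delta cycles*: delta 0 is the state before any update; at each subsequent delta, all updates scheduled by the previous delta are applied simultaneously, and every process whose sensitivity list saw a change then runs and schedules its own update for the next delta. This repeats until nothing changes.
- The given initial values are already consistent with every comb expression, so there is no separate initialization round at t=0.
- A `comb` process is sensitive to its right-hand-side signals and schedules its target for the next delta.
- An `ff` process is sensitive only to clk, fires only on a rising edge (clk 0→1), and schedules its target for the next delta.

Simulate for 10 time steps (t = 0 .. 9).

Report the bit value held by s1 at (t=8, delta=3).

1

t=0 Δ0: s3=0 s2=0 s1=0 s0=1 clk=0
  Δ1: clk:0→1
  Δ2: s3:0→1
  Δ3: s1:0→1
  Δ4: s2:0→1
  (4Δ to stable)
t=1 Δ0: s3=1 s2=1 s1=1 s0=1 clk=1
  Δ1: clk:1→0
  (1Δ to stable)
t=2 Δ0: s3=1 s2=1 s1=1 s0=1 clk=0
  Δ1: clk:0→1
  Δ2: s3:1→0
  Δ3: s1:1→0
  Δ4: s2:1→0
  (4Δ to stable)
t=3 Δ0: s3=0 s2=0 s1=0 s0=1 clk=1
  Δ1: clk:1→0
  (1Δ to stable)
t=4 Δ0: s3=0 s2=0 s1=0 s0=1 clk=0
  Δ1: clk:0→1
  Δ2: s3:0→1
  Δ3: s1:0→1
  Δ4: s2:0→1
  (4Δ to stable)
t=5 Δ0: s3=1 s2=1 s1=1 s0=1 clk=1
  Δ1: clk:1→0
  (1Δ to stable)
t=6 Δ0: s3=1 s2=1 s1=1 s0=1 clk=0
  Δ1: clk:0→1
  Δ2: s3:1→0
  Δ3: s1:1→0
  Δ4: s2:1→0
  (4Δ to stable)
t=7 Δ0: s3=0 s2=0 s1=0 s0=1 clk=1
  Δ1: clk:1→0
  (1Δ to stable)
t=8 Δ0: s3=0 s2=0 s1=0 s0=1 clk=0
  Δ1: clk:0→1
  Δ2: s3:0→1
  Δ3: s1:0→1
  Δ4: s2:0→1
  (4Δ to stable)
t=9 Δ0: s3=1 s2=1 s1=1 s0=1 clk=1
  Δ1: clk:1→0
  (1Δ to stable)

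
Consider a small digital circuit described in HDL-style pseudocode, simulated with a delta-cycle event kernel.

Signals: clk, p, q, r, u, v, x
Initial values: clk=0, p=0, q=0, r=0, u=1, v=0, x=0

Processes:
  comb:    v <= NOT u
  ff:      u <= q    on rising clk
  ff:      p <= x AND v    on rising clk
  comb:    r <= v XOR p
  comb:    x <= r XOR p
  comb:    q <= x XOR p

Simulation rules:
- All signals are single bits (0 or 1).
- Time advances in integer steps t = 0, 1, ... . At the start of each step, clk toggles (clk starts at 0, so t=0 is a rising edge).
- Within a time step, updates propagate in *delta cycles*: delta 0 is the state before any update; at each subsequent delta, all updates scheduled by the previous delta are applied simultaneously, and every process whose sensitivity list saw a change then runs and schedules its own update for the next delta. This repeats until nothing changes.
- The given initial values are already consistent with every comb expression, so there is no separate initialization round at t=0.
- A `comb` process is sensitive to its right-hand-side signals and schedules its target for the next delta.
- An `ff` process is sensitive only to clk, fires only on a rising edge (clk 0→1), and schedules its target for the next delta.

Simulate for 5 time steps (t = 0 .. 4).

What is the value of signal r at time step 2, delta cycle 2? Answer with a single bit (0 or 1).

1

t0.Δ0 clk=0 v=0 p=0 u=1 q=0 r=0 x=0
t0.Δ1 clk=1 v=0 p=0 u=1 q=0 r=0 x=0
t0.Δ2 clk=1 v=0 p=0 u=0 q=0 r=0 x=0
t0.Δ3 clk=1 v=1 p=0 u=0 q=0 r=0 x=0
t0.Δ4 clk=1 v=1 p=0 u=0 q=0 r=1 x=0
t0.Δ5 clk=1 v=1 p=0 u=0 q=0 r=1 x=1
t0.Δ6 clk=1 v=1 p=0 u=0 q=1 r=1 x=1
t1.Δ0 clk=1 v=1 p=0 u=0 q=1 r=1 x=1
t1.Δ1 clk=0 v=1 p=0 u=0 q=1 r=1 x=1
t2.Δ0 clk=0 v=1 p=0 u=0 q=1 r=1 x=1
t2.Δ1 clk=1 v=1 p=0 u=0 q=1 r=1 x=1
t2.Δ2 clk=1 v=1 p=1 u=1 q=1 r=1 x=1
t2.Δ3 clk=1 v=0 p=1 u=1 q=0 r=0 x=0
t2.Δ4 clk=1 v=0 p=1 u=1 q=1 r=1 x=1
t2.Δ5 clk=1 v=0 p=1 u=1 q=0 r=1 x=0
t2.Δ6 clk=1 v=0 p=1 u=1 q=1 r=1 x=0
t3.Δ0 clk=1 v=0 p=1 u=1 q=1 r=1 x=0
t3.Δ1 clk=0 v=0 p=1 u=1 q=1 r=1 x=0
t4.Δ0 clk=0 v=0 p=1 u=1 q=1 r=1 x=0
t4.Δ1 clk=1 v=0 p=1 u=1 q=1 r=1 x=0
t4.Δ2 clk=1 v=0 p=0 u=1 q=1 r=1 x=0
t4.Δ3 clk=1 v=0 p=0 u=1 q=0 r=0 x=1
t4.Δ4 clk=1 v=0 p=0 u=1 q=1 r=0 x=0
t4.Δ5 clk=1 v=0 p=0 u=1 q=0 r=0 x=0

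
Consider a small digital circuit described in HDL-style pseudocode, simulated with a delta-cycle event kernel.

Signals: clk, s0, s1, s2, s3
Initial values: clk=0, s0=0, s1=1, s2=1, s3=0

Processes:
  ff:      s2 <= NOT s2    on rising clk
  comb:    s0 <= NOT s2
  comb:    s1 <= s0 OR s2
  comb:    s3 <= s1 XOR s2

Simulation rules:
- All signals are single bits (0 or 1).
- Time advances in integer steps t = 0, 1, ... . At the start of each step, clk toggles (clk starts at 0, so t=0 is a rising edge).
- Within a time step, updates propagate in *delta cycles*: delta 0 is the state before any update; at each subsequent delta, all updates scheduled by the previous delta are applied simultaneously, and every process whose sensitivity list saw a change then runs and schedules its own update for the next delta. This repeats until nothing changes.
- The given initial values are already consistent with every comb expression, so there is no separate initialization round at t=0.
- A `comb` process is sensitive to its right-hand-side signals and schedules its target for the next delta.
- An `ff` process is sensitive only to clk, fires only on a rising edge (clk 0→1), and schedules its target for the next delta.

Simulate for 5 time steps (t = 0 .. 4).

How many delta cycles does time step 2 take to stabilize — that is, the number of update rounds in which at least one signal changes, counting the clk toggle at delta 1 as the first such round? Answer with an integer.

t0.Δ0 s0=0 s1=1 s3=0 s2=1 clk=0
t0.Δ1 s0=0 s1=1 s3=0 s2=1 clk=1
t0.Δ2 s0=0 s1=1 s3=0 s2=0 clk=1
t0.Δ3 s0=1 s1=0 s3=1 s2=0 clk=1
t0.Δ4 s0=1 s1=1 s3=0 s2=0 clk=1
t0.Δ5 s0=1 s1=1 s3=1 s2=0 clk=1
t1.Δ0 s0=1 s1=1 s3=1 s2=0 clk=1
t1.Δ1 s0=1 s1=1 s3=1 s2=0 clk=0
t2.Δ0 s0=1 s1=1 s3=1 s2=0 clk=0
t2.Δ1 s0=1 s1=1 s3=1 s2=0 clk=1
t2.Δ2 s0=1 s1=1 s3=1 s2=1 clk=1
t2.Δ3 s0=0 s1=1 s3=0 s2=1 clk=1
t3.Δ0 s0=0 s1=1 s3=0 s2=1 clk=1
t3.Δ1 s0=0 s1=1 s3=0 s2=1 clk=0
t4.Δ0 s0=0 s1=1 s3=0 s2=1 clk=0
t4.Δ1 s0=0 s1=1 s3=0 s2=1 clk=1
t4.Δ2 s0=0 s1=1 s3=0 s2=0 clk=1
t4.Δ3 s0=1 s1=0 s3=1 s2=0 clk=1
t4.Δ4 s0=1 s1=1 s3=0 s2=0 clk=1
t4.Δ5 s0=1 s1=1 s3=1 s2=0 clk=1

3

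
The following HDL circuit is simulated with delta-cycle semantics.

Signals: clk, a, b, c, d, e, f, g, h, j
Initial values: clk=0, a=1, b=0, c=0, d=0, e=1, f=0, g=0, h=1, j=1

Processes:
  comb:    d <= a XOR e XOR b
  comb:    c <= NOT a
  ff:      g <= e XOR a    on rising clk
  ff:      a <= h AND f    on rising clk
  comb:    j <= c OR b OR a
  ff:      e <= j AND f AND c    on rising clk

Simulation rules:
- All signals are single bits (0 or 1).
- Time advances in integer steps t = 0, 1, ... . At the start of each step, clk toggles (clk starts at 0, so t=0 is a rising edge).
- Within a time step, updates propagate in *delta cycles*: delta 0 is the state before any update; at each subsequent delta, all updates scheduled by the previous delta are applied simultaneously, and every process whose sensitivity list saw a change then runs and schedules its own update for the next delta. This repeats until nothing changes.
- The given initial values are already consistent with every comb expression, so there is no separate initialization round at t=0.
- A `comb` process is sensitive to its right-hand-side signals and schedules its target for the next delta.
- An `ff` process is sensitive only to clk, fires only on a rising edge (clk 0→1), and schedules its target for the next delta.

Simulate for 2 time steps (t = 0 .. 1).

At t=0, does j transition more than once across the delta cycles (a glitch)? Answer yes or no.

yes

t0.Δ0 b=0 d=0 a=1 g=0 c=0 h=1 e=1 f=0 clk=0 j=1
t0.Δ1 b=0 d=0 a=1 g=0 c=0 h=1 e=1 f=0 clk=1 j=1
t0.Δ2 b=0 d=0 a=0 g=0 c=0 h=1 e=0 f=0 clk=1 j=1
t0.Δ3 b=0 d=0 a=0 g=0 c=1 h=1 e=0 f=0 clk=1 j=0
t0.Δ4 b=0 d=0 a=0 g=0 c=1 h=1 e=0 f=0 clk=1 j=1
t1.Δ0 b=0 d=0 a=0 g=0 c=1 h=1 e=0 f=0 clk=1 j=1
t1.Δ1 b=0 d=0 a=0 g=0 c=1 h=1 e=0 f=0 clk=0 j=1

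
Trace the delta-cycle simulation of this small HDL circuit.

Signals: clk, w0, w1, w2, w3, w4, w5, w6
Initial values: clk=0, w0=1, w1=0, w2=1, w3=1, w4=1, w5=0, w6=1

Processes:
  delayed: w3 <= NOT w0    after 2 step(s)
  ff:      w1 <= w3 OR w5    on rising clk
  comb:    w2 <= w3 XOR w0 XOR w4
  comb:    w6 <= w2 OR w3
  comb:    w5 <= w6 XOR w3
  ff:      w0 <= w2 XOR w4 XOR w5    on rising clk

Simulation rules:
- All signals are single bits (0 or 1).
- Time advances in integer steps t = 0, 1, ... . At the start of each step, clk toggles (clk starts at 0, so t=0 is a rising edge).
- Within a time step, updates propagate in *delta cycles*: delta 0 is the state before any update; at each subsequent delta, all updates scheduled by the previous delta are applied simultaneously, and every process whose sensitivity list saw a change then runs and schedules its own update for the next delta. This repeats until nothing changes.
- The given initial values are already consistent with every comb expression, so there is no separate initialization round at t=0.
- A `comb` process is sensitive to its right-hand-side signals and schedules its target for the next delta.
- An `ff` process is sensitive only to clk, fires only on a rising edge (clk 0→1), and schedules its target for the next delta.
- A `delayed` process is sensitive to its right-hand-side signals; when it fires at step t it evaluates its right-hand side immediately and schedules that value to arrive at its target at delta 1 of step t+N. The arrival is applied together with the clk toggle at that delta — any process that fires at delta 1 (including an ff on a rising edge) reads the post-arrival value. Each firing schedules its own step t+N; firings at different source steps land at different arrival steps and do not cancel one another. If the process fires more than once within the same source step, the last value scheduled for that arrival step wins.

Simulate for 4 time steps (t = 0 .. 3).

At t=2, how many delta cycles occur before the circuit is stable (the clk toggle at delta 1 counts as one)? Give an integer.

3

[bits: w3,w1,clk,w4,w2,w0,w6,w5]
t=0: Δ0=10011110 Δ1=10111110 Δ2=11111010 Δ3=11110010 | 3Δ
t=1: Δ0=11110010 Δ1=11010010 | 1Δ
t=2: Δ0=11010010 Δ1=11110010 Δ2=11110110 Δ3=11111110 | 3Δ
t=3: Δ0=11111110 Δ1=11011110 | 1Δ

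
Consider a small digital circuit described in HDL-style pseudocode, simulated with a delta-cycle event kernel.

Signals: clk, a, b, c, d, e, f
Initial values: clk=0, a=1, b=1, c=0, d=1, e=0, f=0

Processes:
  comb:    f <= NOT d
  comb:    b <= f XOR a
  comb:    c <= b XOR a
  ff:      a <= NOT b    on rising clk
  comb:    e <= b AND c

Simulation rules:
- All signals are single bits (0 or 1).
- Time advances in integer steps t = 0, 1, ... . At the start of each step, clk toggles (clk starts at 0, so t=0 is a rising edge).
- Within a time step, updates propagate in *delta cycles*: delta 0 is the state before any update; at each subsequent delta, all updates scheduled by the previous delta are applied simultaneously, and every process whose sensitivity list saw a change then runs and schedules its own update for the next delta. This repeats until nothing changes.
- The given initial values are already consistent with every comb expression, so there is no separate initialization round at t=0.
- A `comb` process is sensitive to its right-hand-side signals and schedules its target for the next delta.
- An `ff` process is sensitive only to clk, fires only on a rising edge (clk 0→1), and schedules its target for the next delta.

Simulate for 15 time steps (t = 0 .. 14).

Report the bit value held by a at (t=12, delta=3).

0

[bits: a,c,b,d,e,clk,f]
t=0: Δ0=1011000 Δ1=1011010 Δ2=0011010 Δ3=0101010 Δ4=0001010 | 4Δ
t=1: Δ0=0001010 Δ1=0001000 | 1Δ
t=2: Δ0=0001000 Δ1=0001010 Δ2=1001010 Δ3=1111010 Δ4=1011110 Δ5=1011010 | 5Δ
t=3: Δ0=1011010 Δ1=1011000 | 1Δ
t=4: Δ0=1011000 Δ1=1011010 Δ2=0011010 Δ3=0101010 Δ4=0001010 | 4Δ
t=5: Δ0=0001010 Δ1=0001000 | 1Δ
t=6: Δ0=0001000 Δ1=0001010 Δ2=1001010 Δ3=1111010 Δ4=1011110 Δ5=1011010 | 5Δ
t=7: Δ0=1011010 Δ1=1011000 | 1Δ
t=8: Δ0=1011000 Δ1=1011010 Δ2=0011010 Δ3=0101010 Δ4=0001010 | 4Δ
t=9: Δ0=0001010 Δ1=0001000 | 1Δ
t=10: Δ0=0001000 Δ1=0001010 Δ2=1001010 Δ3=1111010 Δ4=1011110 Δ5=1011010 | 5Δ
t=11: Δ0=1011010 Δ1=1011000 | 1Δ
t=12: Δ0=1011000 Δ1=1011010 Δ2=0011010 Δ3=0101010 Δ4=0001010 | 4Δ
t=13: Δ0=0001010 Δ1=0001000 | 1Δ
t=14: Δ0=0001000 Δ1=0001010 Δ2=1001010 Δ3=1111010 Δ4=1011110 Δ5=1011010 | 5Δ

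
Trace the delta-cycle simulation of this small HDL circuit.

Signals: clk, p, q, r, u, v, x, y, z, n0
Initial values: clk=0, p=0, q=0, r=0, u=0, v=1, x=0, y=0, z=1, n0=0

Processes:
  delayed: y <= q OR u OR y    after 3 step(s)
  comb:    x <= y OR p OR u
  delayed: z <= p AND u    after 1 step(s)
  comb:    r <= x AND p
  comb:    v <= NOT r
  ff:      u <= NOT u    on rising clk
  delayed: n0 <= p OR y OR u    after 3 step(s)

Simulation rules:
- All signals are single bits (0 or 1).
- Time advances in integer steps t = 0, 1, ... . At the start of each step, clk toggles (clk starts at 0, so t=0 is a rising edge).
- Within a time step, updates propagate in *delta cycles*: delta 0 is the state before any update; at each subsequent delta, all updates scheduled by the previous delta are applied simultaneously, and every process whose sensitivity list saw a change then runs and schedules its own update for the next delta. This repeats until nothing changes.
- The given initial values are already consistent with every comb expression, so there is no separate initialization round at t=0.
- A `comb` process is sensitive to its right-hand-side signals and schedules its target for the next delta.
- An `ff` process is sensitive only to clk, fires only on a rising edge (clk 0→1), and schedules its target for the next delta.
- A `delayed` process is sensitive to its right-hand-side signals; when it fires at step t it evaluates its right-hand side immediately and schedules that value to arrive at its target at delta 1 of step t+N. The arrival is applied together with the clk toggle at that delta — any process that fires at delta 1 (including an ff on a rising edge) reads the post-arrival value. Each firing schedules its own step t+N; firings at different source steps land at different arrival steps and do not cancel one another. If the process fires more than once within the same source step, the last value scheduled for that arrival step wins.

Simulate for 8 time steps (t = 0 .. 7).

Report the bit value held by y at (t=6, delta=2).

1

t0.Δ0 r=0 n0=0 clk=0 u=0 y=0 p=0 z=1 q=0 v=1 x=0
t0.Δ1 r=0 n0=0 clk=1 u=0 y=0 p=0 z=1 q=0 v=1 x=0
t0.Δ2 r=0 n0=0 clk=1 u=1 y=0 p=0 z=1 q=0 v=1 x=0
t0.Δ3 r=0 n0=0 clk=1 u=1 y=0 p=0 z=1 q=0 v=1 x=1
t1.Δ0 r=0 n0=0 clk=1 u=1 y=0 p=0 z=1 q=0 v=1 x=1
t1.Δ1 r=0 n0=0 clk=0 u=1 y=0 p=0 z=0 q=0 v=1 x=1
t2.Δ0 r=0 n0=0 clk=0 u=1 y=0 p=0 z=0 q=0 v=1 x=1
t2.Δ1 r=0 n0=0 clk=1 u=1 y=0 p=0 z=0 q=0 v=1 x=1
t2.Δ2 r=0 n0=0 clk=1 u=0 y=0 p=0 z=0 q=0 v=1 x=1
t2.Δ3 r=0 n0=0 clk=1 u=0 y=0 p=0 z=0 q=0 v=1 x=0
t3.Δ0 r=0 n0=0 clk=1 u=0 y=0 p=0 z=0 q=0 v=1 x=0
t3.Δ1 r=0 n0=1 clk=0 u=0 y=1 p=0 z=0 q=0 v=1 x=0
t3.Δ2 r=0 n0=1 clk=0 u=0 y=1 p=0 z=0 q=0 v=1 x=1
t4.Δ0 r=0 n0=1 clk=0 u=0 y=1 p=0 z=0 q=0 v=1 x=1
t4.Δ1 r=0 n0=1 clk=1 u=0 y=1 p=0 z=0 q=0 v=1 x=1
t4.Δ2 r=0 n0=1 clk=1 u=1 y=1 p=0 z=0 q=0 v=1 x=1
t5.Δ0 r=0 n0=1 clk=1 u=1 y=1 p=0 z=0 q=0 v=1 x=1
t5.Δ1 r=0 n0=0 clk=0 u=1 y=0 p=0 z=0 q=0 v=1 x=1
t6.Δ0 r=0 n0=0 clk=0 u=1 y=0 p=0 z=0 q=0 v=1 x=1
t6.Δ1 r=0 n0=1 clk=1 u=1 y=1 p=0 z=0 q=0 v=1 x=1
t6.Δ2 r=0 n0=1 clk=1 u=0 y=1 p=0 z=0 q=0 v=1 x=1
t7.Δ0 r=0 n0=1 clk=1 u=0 y=1 p=0 z=0 q=0 v=1 x=1
t7.Δ1 r=0 n0=1 clk=0 u=0 y=1 p=0 z=0 q=0 v=1 x=1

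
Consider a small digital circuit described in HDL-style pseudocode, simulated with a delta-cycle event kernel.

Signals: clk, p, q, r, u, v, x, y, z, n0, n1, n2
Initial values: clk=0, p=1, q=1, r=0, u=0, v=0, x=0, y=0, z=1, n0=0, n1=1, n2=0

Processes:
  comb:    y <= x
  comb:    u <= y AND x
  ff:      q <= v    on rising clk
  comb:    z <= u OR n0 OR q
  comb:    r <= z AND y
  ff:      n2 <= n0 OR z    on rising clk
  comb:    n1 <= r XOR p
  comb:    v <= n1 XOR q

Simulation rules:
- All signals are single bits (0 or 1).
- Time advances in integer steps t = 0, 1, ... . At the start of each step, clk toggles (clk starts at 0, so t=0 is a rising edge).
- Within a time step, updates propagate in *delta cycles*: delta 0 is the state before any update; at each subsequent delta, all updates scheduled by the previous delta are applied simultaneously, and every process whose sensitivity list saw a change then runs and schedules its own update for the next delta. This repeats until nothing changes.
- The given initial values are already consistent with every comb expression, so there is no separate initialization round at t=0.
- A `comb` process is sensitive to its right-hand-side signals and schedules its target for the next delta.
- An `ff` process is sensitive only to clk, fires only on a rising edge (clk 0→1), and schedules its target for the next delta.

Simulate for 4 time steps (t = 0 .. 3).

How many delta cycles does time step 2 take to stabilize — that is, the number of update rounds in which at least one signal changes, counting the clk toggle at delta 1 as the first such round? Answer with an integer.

[bits: q,r,v,n1,u,clk,y,p,n2,z,x,n0]
t=0: Δ0=100100010100 Δ1=100101010100 Δ2=000101011100 Δ3=001101011000 | 3Δ
t=1: Δ0=001101011000 Δ1=001100011000 | 1Δ
t=2: Δ0=001100011000 Δ1=001101011000 Δ2=101101010000 Δ3=100101010100 | 3Δ
t=3: Δ0=100101010100 Δ1=100100010100 | 1Δ

3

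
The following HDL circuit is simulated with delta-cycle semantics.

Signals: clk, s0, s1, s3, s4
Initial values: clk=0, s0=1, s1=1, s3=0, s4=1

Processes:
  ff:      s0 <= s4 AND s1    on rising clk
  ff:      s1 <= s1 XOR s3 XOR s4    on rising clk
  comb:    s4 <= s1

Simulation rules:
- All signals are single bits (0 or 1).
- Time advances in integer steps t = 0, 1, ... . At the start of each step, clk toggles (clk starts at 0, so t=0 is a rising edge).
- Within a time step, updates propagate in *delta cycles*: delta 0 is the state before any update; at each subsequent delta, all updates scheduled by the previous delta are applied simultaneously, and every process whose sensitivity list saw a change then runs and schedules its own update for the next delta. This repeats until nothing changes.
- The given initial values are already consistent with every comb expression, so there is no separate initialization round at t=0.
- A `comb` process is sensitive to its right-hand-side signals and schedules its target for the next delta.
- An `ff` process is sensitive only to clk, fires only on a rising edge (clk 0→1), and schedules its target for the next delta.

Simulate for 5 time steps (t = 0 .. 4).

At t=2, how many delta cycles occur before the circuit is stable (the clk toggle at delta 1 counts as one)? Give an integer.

t=0 Δ0: s3=0 clk=0 s1=1 s4=1 s0=1
  Δ1: clk:0→1
  Δ2: s1:1→0
  Δ3: s4:1→0
  (3Δ to stable)
t=1 Δ0: s3=0 clk=1 s1=0 s4=0 s0=1
  Δ1: clk:1→0
  (1Δ to stable)
t=2 Δ0: s3=0 clk=0 s1=0 s4=0 s0=1
  Δ1: clk:0→1
  Δ2: s0:1→0
  (2Δ to stable)
t=3 Δ0: s3=0 clk=1 s1=0 s4=0 s0=0
  Δ1: clk:1→0
  (1Δ to stable)
t=4 Δ0: s3=0 clk=0 s1=0 s4=0 s0=0
  Δ1: clk:0→1
  (1Δ to stable)

2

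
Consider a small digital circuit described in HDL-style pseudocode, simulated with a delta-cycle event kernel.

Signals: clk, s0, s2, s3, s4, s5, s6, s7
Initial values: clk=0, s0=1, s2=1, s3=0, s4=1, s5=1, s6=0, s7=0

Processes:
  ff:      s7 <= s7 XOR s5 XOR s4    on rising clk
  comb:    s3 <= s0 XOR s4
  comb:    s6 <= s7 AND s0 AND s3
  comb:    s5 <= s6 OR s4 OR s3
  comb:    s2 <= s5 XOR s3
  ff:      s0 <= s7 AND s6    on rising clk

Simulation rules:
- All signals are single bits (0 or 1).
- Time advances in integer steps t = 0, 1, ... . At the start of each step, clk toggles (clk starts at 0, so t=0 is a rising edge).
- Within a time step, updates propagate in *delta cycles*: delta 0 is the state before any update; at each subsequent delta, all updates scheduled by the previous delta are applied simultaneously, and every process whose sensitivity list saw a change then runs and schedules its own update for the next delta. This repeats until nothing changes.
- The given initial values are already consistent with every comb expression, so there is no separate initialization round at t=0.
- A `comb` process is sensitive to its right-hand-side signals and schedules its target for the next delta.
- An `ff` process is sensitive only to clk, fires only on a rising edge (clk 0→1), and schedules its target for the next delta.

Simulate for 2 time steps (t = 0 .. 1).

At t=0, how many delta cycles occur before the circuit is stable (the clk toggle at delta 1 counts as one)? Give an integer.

4

[bits: s0,s7,s3,s4,s6,s5,s2,clk]
t=0: Δ0=10010110 Δ1=10010111 Δ2=00010111 Δ3=00110111 Δ4=00110101 | 4Δ
t=1: Δ0=00110101 Δ1=00110100 | 1Δ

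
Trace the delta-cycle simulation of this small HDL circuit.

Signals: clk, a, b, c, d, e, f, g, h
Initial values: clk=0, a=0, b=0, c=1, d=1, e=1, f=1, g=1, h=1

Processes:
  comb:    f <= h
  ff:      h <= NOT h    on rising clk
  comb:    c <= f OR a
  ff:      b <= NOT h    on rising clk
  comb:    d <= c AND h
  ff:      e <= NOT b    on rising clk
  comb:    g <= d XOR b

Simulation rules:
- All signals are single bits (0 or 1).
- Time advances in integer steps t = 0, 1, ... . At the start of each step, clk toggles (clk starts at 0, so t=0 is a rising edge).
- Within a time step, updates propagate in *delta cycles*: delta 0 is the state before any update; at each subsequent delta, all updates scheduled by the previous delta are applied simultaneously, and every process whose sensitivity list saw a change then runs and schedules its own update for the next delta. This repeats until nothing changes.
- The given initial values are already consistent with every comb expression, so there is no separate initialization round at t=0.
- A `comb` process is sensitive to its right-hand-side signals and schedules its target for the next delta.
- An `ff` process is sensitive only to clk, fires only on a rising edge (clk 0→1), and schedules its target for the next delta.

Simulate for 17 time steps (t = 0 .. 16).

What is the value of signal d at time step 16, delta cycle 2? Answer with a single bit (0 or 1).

1

t=0 Δ0: f=1 h=1 b=0 clk=0 d=1 a=0 g=1 e=1 c=1
  Δ1: clk:0→1
  Δ2: h:1→0
  Δ3: f:1→0, d:1→0
  Δ4: g:1→0, c:1→0
  (4Δ to stable)
t=1 Δ0: f=0 h=0 b=0 clk=1 d=0 a=0 g=0 e=1 c=0
  Δ1: clk:1→0
  (1Δ to stable)
t=2 Δ0: f=0 h=0 b=0 clk=0 d=0 a=0 g=0 e=1 c=0
  Δ1: clk:0→1
  Δ2: h:0→1, b:0→1
  Δ3: f:0→1, g:0→1
  Δ4: c:0→1
  Δ5: d:0→1
  Δ6: g:1→0
  (6Δ to stable)
t=3 Δ0: f=1 h=1 b=1 clk=1 d=1 a=0 g=0 e=1 c=1
  Δ1: clk:1→0
  (1Δ to stable)
t=4 Δ0: f=1 h=1 b=1 clk=0 d=1 a=0 g=0 e=1 c=1
  Δ1: clk:0→1
  Δ2: h:1→0, b:1→0, e:1→0
  Δ3: f:1→0, d:1→0, g:0→1
  Δ4: g:1→0, c:1→0
  (4Δ to stable)
t=5 Δ0: f=0 h=0 b=0 clk=1 d=0 a=0 g=0 e=0 c=0
  Δ1: clk:1→0
  (1Δ to stable)
t=6 Δ0: f=0 h=0 b=0 clk=0 d=0 a=0 g=0 e=0 c=0
  Δ1: clk:0→1
  Δ2: h:0→1, b:0→1, e:0→1
  Δ3: f:0→1, g:0→1
  Δ4: c:0→1
  Δ5: d:0→1
  Δ6: g:1→0
  (6Δ to stable)
t=7 Δ0: f=1 h=1 b=1 clk=1 d=1 a=0 g=0 e=1 c=1
  Δ1: clk:1→0
  (1Δ to stable)
t=8 Δ0: f=1 h=1 b=1 clk=0 d=1 a=0 g=0 e=1 c=1
  Δ1: clk:0→1
  Δ2: h:1→0, b:1→0, e:1→0
  Δ3: f:1→0, d:1→0, g:0→1
  Δ4: g:1→0, c:1→0
  (4Δ to stable)
t=9 Δ0: f=0 h=0 b=0 clk=1 d=0 a=0 g=0 e=0 c=0
  Δ1: clk:1→0
  (1Δ to stable)
t=10 Δ0: f=0 h=0 b=0 clk=0 d=0 a=0 g=0 e=0 c=0
  Δ1: clk:0→1
  Δ2: h:0→1, b:0→1, e:0→1
  Δ3: f:0→1, g:0→1
  Δ4: c:0→1
  Δ5: d:0→1
  Δ6: g:1→0
  (6Δ to stable)
t=11 Δ0: f=1 h=1 b=1 clk=1 d=1 a=0 g=0 e=1 c=1
  Δ1: clk:1→0
  (1Δ to stable)
t=12 Δ0: f=1 h=1 b=1 clk=0 d=1 a=0 g=0 e=1 c=1
  Δ1: clk:0→1
  Δ2: h:1→0, b:1→0, e:1→0
  Δ3: f:1→0, d:1→0, g:0→1
  Δ4: g:1→0, c:1→0
  (4Δ to stable)
t=13 Δ0: f=0 h=0 b=0 clk=1 d=0 a=0 g=0 e=0 c=0
  Δ1: clk:1→0
  (1Δ to stable)
t=14 Δ0: f=0 h=0 b=0 clk=0 d=0 a=0 g=0 e=0 c=0
  Δ1: clk:0→1
  Δ2: h:0→1, b:0→1, e:0→1
  Δ3: f:0→1, g:0→1
  Δ4: c:0→1
  Δ5: d:0→1
  Δ6: g:1→0
  (6Δ to stable)
t=15 Δ0: f=1 h=1 b=1 clk=1 d=1 a=0 g=0 e=1 c=1
  Δ1: clk:1→0
  (1Δ to stable)
t=16 Δ0: f=1 h=1 b=1 clk=0 d=1 a=0 g=0 e=1 c=1
  Δ1: clk:0→1
  Δ2: h:1→0, b:1→0, e:1→0
  Δ3: f:1→0, d:1→0, g:0→1
  Δ4: g:1→0, c:1→0
  (4Δ to stable)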